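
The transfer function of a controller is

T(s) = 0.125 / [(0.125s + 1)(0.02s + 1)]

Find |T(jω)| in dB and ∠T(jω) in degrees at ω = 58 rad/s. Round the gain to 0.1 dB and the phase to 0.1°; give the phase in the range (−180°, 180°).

-39.1 dB, -131.4°

At ω = 58 rad/s:
pole (1 + j58·0.125) = 1 + j7.25 → |·| ≈ 7.3186, ∠ ≈ 82.15°
pole (1 + j58·0.02) = 1 + j1.16 → |·| ≈ 1.5315, ∠ ≈ 49.24°
|T| = 0.125 · 1 / (7.3186 · 1.5315) ≈ 0.011152
Gain = 20 log₁₀(0.011152) ≈ -39.05 dB
∠T = (0°) − (82.15° + 49.24°) = -131.39°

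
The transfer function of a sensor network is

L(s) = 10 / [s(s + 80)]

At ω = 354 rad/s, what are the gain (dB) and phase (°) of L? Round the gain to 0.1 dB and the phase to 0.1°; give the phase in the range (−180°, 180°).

At s = jω = j354:
pole (s+80): 80 + j354 → |·| = √(80²+354²) = √131716 ≈ 362.93, ∠ = arctan(354/80) ≈ 77.27°
pole at origin: |s| = 354, ∠ = 90.00° (in denominator)
|L| = 10 / 1.2848e+05 ≈ 7.7833e-05
Gain = 20 log₁₀(7.7833e-05) ≈ -82.18 dB
∠L = 0.00° − 167.27° = -167.27°

-82.2 dB, -167.3°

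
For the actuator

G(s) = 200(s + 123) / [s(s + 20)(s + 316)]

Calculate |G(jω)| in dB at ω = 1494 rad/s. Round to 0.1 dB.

At s = jω = j1494:
zero (s+123): 123 + j1494 → |·| = √(123²+1494²) = √2247165 ≈ 1499.1, ∠ = arctan(1494/123) ≈ 85.29°
pole (s+20): 20 + j1494 → |·| = √(20²+1494²) = √2232436 ≈ 1494.1, ∠ = arctan(1494/20) ≈ 89.23°
pole (s+316): 316 + j1494 → |·| = √(316²+1494²) = √2331892 ≈ 1527.1, ∠ = arctan(1494/316) ≈ 78.06°
pole at origin: |s| = 1494, ∠ = 90.00° (in denominator)
|G| = 200 · 1499.1 / 3.4088e+09 ≈ 8.7955e-05
Gain = 20 log₁₀(8.7955e-05) ≈ -81.11 dB

-81.1 dB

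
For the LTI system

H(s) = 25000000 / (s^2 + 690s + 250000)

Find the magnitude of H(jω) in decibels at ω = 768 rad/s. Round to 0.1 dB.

At s = jω = j768:
quadratic: (j768)² + 690·j768 + 250000 = -339824 + j529920 → |·| ≈ 6.2952e+05, ∠ ≈ 122.67°
|H| = 25000000 / 6.2952e+05 ≈ 39.713
Gain = 20 log₁₀(39.713) ≈ 31.98 dB

32.0 dB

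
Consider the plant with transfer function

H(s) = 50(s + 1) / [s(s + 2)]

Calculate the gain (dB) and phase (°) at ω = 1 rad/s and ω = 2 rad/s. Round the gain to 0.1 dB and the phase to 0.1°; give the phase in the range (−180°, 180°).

ω = 1: 30.0 dB, -71.6°; ω = 2: 25.9 dB, -71.6°

At s = jω = j1:
zero (s+1): 1 + j1 → |·| = √(1²+1²) = √2 ≈ 1.4142, ∠ = arctan(1/1) ≈ 45.00°
pole (s+2): 2 + j1 → |·| = √(2²+1²) = √5 ≈ 2.2361, ∠ = arctan(1/2) ≈ 26.57°
pole at origin: |s| = 1, ∠ = 90.00° (in denominator)
|H| = 50 · 1.4142 / 2.2361 ≈ 31.622
Gain = 20 log₁₀(31.622) ≈ 30.00 dB
∠H = 45.00° − 116.57° = -71.57°

At s = jω = j2:
zero (s+1): 1 + j2 → |·| = √(1²+2²) = √5 ≈ 2.2361, ∠ = arctan(2/1) ≈ 63.43°
pole (s+2): 2 + j2 → |·| = √(2²+2²) = √8 ≈ 2.8284, ∠ = arctan(2/2) ≈ 45.00°
pole at origin: |s| = 2, ∠ = 90.00° (in denominator)
|H| = 50 · 2.2361 / 5.6568 ≈ 19.765
Gain = 20 log₁₀(19.765) ≈ 25.92 dB
∠H = 63.43° − 135.00° = -71.57°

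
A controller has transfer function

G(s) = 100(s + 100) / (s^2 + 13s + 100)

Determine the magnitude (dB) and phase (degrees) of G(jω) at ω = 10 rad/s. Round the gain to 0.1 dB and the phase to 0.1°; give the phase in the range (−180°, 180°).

At s = jω = j10:
zero (s+100): 100 + j10 → |·| = √(100²+10²) = √10100 ≈ 100.5, ∠ = arctan(10/100) ≈ 5.71°
quadratic: (j10)² + 13·j10 + 100 = 0 + j130 → |·| ≈ 130, ∠ ≈ 90.00°
|G| = 100 · 100.5 / 130 ≈ 77.308
Gain = 20 log₁₀(77.308) ≈ 37.76 dB
∠G = 5.71° − 90.00° = -84.29°

37.8 dB, -84.3°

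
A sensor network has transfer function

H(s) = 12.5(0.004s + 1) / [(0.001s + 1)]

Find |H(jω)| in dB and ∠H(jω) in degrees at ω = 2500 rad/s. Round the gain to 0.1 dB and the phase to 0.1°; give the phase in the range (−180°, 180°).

33.4 dB, 16.1°

At ω = 2500 rad/s:
zero (1 + j2500·0.004) = 1 + j10 → |·| ≈ 10.05, ∠ ≈ 84.29°
pole (1 + j2500·0.001) = 1 + j2.5 → |·| ≈ 2.6926, ∠ ≈ 68.20°
|H| = 12.5 · 10.05 / (2.6926) ≈ 46.656
Gain = 20 log₁₀(46.656) ≈ 33.38 dB
∠H = (84.29°) − (68.20°) = 16.09°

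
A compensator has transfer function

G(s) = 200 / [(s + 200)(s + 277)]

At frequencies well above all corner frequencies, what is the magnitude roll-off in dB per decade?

-40 dB/decade

Each pole contributes −20 dB/decade at high frequency; each zero contributes +20 dB/decade.
Net: 0 zero(s) − 2 pole(s) → -40 dB/decade.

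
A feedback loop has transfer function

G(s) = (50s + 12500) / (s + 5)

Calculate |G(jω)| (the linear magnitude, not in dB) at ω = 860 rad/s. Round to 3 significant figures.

Substitute s = j860:
Numerator: 50(j860) + 12500 = 12500 + j43000
Denominator: (j860) + 5 = 5 + j860
|N| = √(12500² + 43000²) ≈ 44780, ∠N ≈ 73.79°
|D| = √(5² + 860²) ≈ 860.01, ∠D ≈ 89.67°
|G| = 44780 / 860.01 ≈ 52.069

52.1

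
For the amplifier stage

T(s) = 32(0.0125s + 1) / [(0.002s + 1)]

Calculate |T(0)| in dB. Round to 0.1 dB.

T(0) = 32 · 1 / 1 = 32
20 log₁₀(32) ≈ 30.10 dB

30.1 dB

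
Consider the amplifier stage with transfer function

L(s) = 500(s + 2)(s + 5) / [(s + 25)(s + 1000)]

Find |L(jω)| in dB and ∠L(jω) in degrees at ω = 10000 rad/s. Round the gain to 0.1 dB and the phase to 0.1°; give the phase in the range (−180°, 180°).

At s = jω = j10000:
zero (s+2): 2 + j10000 → |·| = √(2²+10000²) = √100000004 ≈ 10000, ∠ = arctan(10000/2) ≈ 89.99°
zero (s+5): 5 + j10000 → |·| = √(5²+10000²) = √100000025 ≈ 10000, ∠ = arctan(10000/5) ≈ 89.97°
pole (s+25): 25 + j10000 → |·| = √(25²+10000²) = √100000625 ≈ 10000, ∠ = arctan(10000/25) ≈ 89.86°
pole (s+1000): 1000 + j10000 → |·| = √(1000²+10000²) = √101000000 ≈ 10050, ∠ = arctan(10000/1000) ≈ 84.29°
|L| = 500 · 1e+08 / 1.005e+08 ≈ 497.51
Gain = 20 log₁₀(497.51) ≈ 53.94 dB
∠L = 179.96° − 174.15° = 5.81°

53.9 dB, 5.8°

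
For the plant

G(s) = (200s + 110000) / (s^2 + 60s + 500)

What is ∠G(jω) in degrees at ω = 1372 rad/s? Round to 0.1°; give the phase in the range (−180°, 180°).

-109.3°

Substitute s = j1372:
Numerator: 200(j1372) + 110000 = 110000 + j274400
Denominator: (j1372)^2 + 60(j1372) + 500 = -1881884 + j82320
|N| = √(110000² + 274400²) ≈ 2.9563e+05, ∠N ≈ 68.16°
|D| = √(1881884² + 82320²) ≈ 1.8837e+06, ∠D ≈ 177.50°
∠G = 68.16° − 177.50° = -109.34°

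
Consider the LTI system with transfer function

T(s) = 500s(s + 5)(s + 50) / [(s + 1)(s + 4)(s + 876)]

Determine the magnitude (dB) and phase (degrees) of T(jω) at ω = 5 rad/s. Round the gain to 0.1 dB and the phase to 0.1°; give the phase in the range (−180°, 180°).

29.8 dB, 10.4°

At s = jω = j5:
zero (s+5): 5 + j5 → |·| = √(5²+5²) = √50 ≈ 7.0711, ∠ = arctan(5/5) ≈ 45.00°
zero (s+50): 50 + j5 → |·| = √(50²+5²) = √2525 ≈ 50.249, ∠ = arctan(5/50) ≈ 5.71°
zero at origin: s = j5 → |·| = 5, ∠ = 90.00°
pole (s+1): 1 + j5 → |·| = √(1²+5²) = √26 ≈ 5.099, ∠ = arctan(5/1) ≈ 78.69°
pole (s+4): 4 + j5 → |·| = √(4²+5²) = √41 ≈ 6.4031, ∠ = arctan(5/4) ≈ 51.34°
pole (s+876): 876 + j5 → |·| = √(876²+5²) = √767401 ≈ 876.01, ∠ = arctan(5/876) ≈ 0.33°
|T| = 500 · 1776.6 / 28601 ≈ 31.058
Gain = 20 log₁₀(31.058) ≈ 29.84 dB
∠T = 140.71° − 130.36° = 10.35°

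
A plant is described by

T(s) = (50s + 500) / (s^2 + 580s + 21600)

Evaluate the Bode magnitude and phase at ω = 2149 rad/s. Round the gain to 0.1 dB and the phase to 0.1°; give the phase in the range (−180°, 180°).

Substitute s = j2149:
Numerator: 50(j2149) + 500 = 500 + j107450
Denominator: (j2149)^2 + 580(j2149) + 21600 = -4596601 + j1246420
|N| = √(500² + 107450²) ≈ 1.0745e+05, ∠N ≈ 89.73°
|D| = √(4596601² + 1246420²) ≈ 4.7626e+06, ∠D ≈ 164.83°
|T| = 1.0745e+05 / 4.7626e+06 ≈ 0.022561
Gain = 20 log₁₀(0.022561) ≈ -32.93 dB
∠T = 89.73° − 164.83° = -75.10°

-32.9 dB, -75.1°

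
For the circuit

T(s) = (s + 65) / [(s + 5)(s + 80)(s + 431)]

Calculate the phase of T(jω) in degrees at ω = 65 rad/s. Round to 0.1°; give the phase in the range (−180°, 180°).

At s = jω = j65:
zero (s+65): 65 + j65 → |·| = √(65²+65²) = √8450 ≈ 91.924, ∠ = arctan(65/65) ≈ 45.00°
pole (s+5): 5 + j65 → |·| = √(5²+65²) = √4250 ≈ 65.192, ∠ = arctan(65/5) ≈ 85.60°
pole (s+80): 80 + j65 → |·| = √(80²+65²) = √10625 ≈ 103.08, ∠ = arctan(65/80) ≈ 39.09°
pole (s+431): 431 + j65 → |·| = √(431²+65²) = √189986 ≈ 435.87, ∠ = arctan(65/431) ≈ 8.58°
∠T = 45.00° − 133.27° = -88.27°

-88.3°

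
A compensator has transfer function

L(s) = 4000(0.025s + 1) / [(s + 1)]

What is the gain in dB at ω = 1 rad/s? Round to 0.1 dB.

At ω = 1 rad/s:
zero (1 + j1·0.025) = 1 + j0.025 → |·| ≈ 1.0003, ∠ ≈ 1.43°
pole (1 + j1·1) = 1 + j1 → |·| ≈ 1.4142, ∠ ≈ 45.00°
|L| = 4000 · 1.0003 / (1.4142) ≈ 2829.3
Gain = 20 log₁₀(2829.3) ≈ 69.03 dB

69.0 dB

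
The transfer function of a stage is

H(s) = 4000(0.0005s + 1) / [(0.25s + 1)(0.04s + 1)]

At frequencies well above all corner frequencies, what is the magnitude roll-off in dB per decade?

Each pole contributes −20 dB/decade at high frequency; each zero contributes +20 dB/decade.
Net: 1 zero(s) − 2 pole(s) → -20 dB/decade.

-20 dB/decade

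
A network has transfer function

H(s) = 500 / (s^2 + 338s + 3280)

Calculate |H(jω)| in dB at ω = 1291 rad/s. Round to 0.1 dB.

Substitute s = j1291:
Numerator: 500 = 500 + j0
Denominator: (j1291)^2 + 338(j1291) + 3280 = -1663401 + j436358
|N| = √(500² + 0²) ≈ 500, ∠N ≈ 0.00°
|D| = √(1663401² + 436358²) ≈ 1.7197e+06, ∠D ≈ 165.30°
|H| = 500 / 1.7197e+06 ≈ 0.00029075
Gain = 20 log₁₀(0.00029075) ≈ -70.73 dB

-70.7 dB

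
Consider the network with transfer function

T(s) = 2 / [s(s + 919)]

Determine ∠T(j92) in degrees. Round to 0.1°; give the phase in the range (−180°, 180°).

-95.7°

At s = jω = j92:
pole (s+919): 919 + j92 → |·| = √(919²+92²) = √853025 ≈ 923.59, ∠ = arctan(92/919) ≈ 5.72°
pole at origin: |s| = 92, ∠ = 90.00° (in denominator)
∠T = 0.00° − 95.72° = -95.72°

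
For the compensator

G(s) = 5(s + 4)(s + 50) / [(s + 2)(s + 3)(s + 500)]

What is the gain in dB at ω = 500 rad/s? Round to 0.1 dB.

At s = jω = j500:
zero (s+4): 4 + j500 → |·| = √(4²+500²) = √250016 ≈ 500.02, ∠ = arctan(500/4) ≈ 89.54°
zero (s+50): 50 + j500 → |·| = √(50²+500²) = √252500 ≈ 502.49, ∠ = arctan(500/50) ≈ 84.29°
pole (s+2): 2 + j500 → |·| = √(2²+500²) = √250004 ≈ 500, ∠ = arctan(500/2) ≈ 89.77°
pole (s+3): 3 + j500 → |·| = √(3²+500²) = √250009 ≈ 500.01, ∠ = arctan(500/3) ≈ 89.66°
pole (s+500): 500 + j500 → |·| = √(500²+500²) = √500000 ≈ 707.11, ∠ = arctan(500/500) ≈ 45.00°
|G| = 5 · 2.5126e+05 / 1.7678e+08 ≈ 0.0071066
Gain = 20 log₁₀(0.0071066) ≈ -42.97 dB

-43.0 dB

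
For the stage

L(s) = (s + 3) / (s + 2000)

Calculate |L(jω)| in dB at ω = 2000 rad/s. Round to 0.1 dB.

-3.0 dB

At s = jω = j2000:
zero (s+3): 3 + j2000 → |·| = √(3²+2000²) = √4000009 ≈ 2000, ∠ = arctan(2000/3) ≈ 89.91°
pole (s+2000): 2000 + j2000 → |·| = √(2000²+2000²) = √8000000 ≈ 2828.4, ∠ = arctan(2000/2000) ≈ 45.00°
|L| = 1 · 2000 / 2828.4 ≈ 0.70711
Gain = 20 log₁₀(0.70711) ≈ -3.01 dB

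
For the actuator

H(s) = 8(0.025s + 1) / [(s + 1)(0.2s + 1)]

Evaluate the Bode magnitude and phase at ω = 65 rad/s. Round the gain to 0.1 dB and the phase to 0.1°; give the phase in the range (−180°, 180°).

At ω = 65 rad/s:
zero (1 + j65·0.025) = 1 + j1.625 → |·| ≈ 1.908, ∠ ≈ 58.39°
pole (1 + j65·1) = 1 + j65 → |·| ≈ 65.008, ∠ ≈ 89.12°
pole (1 + j65·0.2) = 1 + j13 → |·| ≈ 13.038, ∠ ≈ 85.60°
|H| = 8 · 1.908 / (65.008 · 13.038) ≈ 0.018009
Gain = 20 log₁₀(0.018009) ≈ -34.89 dB
∠H = (58.39°) − (89.12° + 85.60°) = -116.33°

-34.9 dB, -116.3°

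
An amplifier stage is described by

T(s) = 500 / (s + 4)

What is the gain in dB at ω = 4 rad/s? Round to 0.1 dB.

38.9 dB

At s = jω = j4:
pole (s+4): 4 + j4 → |·| = √(4²+4²) = √32 ≈ 5.6569, ∠ = arctan(4/4) ≈ 45.00°
|T| = 500 / 5.6569 ≈ 88.388
Gain = 20 log₁₀(88.388) ≈ 38.93 dB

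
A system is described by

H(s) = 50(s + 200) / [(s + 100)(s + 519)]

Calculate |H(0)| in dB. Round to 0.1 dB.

H(0) = 50·200 / (100·519) ≈ 0.19268
20 log₁₀(0.19268) ≈ -14.30 dB

-14.3 dB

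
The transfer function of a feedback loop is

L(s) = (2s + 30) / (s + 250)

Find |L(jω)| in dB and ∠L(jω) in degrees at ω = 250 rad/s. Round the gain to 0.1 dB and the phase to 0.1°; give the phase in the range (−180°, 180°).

3.0 dB, 41.6°

Substitute s = j250:
Numerator: 2(j250) + 30 = 30 + j500
Denominator: (j250) + 250 = 250 + j250
|N| = √(30² + 500²) ≈ 500.9, ∠N ≈ 86.57°
|D| = √(250² + 250²) ≈ 353.55, ∠D ≈ 45.00°
|L| = 500.9 / 353.55 ≈ 1.4168
Gain = 20 log₁₀(1.4168) ≈ 3.03 dB
∠L = 86.57° − 45.00° = 41.57°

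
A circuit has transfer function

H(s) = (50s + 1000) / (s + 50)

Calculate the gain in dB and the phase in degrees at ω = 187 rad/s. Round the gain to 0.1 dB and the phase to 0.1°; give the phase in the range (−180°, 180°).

Substitute s = j187:
Numerator: 50(j187) + 1000 = 1000 + j9350
Denominator: (j187) + 50 = 50 + j187
|N| = √(1000² + 9350²) ≈ 9403.3, ∠N ≈ 83.90°
|D| = √(50² + 187²) ≈ 193.57, ∠D ≈ 75.03°
|H| = 9403.3 / 193.57 ≈ 48.578
Gain = 20 log₁₀(48.578) ≈ 33.73 dB
∠H = 83.90° − 75.03° = 8.87°

33.7 dB, 8.9°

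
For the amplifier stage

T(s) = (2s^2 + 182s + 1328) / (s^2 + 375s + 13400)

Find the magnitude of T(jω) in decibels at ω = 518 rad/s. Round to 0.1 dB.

4.6 dB

Substitute s = j518:
Numerator: 2(j518)^2 + 182(j518) + 1328 = -535320 + j94276
Denominator: (j518)^2 + 375(j518) + 13400 = -254924 + j194250
|N| = √(535320² + 94276²) ≈ 5.4356e+05, ∠N ≈ 170.01°
|D| = √(254924² + 194250²) ≈ 3.205e+05, ∠D ≈ 142.69°
|T| = 5.4356e+05 / 3.205e+05 ≈ 1.696
Gain = 20 log₁₀(1.696) ≈ 4.59 dB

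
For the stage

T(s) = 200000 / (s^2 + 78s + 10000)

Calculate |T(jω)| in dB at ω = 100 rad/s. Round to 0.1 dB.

At s = jω = j100:
quadratic: (j100)² + 78·j100 + 10000 = 0 + j7800 → |·| ≈ 7800, ∠ ≈ 90.00°
|T| = 200000 / 7800 ≈ 25.641
Gain = 20 log₁₀(25.641) ≈ 28.18 dB

28.2 dB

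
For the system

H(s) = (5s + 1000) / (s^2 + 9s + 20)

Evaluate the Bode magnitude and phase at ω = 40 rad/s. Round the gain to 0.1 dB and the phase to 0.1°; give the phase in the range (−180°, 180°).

Substitute s = j40:
Numerator: 5(j40) + 1000 = 1000 + j200
Denominator: (j40)^2 + 9(j40) + 20 = -1580 + j360
|N| = √(1000² + 200²) ≈ 1019.8, ∠N ≈ 11.31°
|D| = √(1580² + 360²) ≈ 1620.5, ∠D ≈ 167.16°
|H| = 1019.8 / 1620.5 ≈ 0.62931
Gain = 20 log₁₀(0.62931) ≈ -4.02 dB
∠H = 11.31° − 167.16° = -155.85°

-4.0 dB, -155.9°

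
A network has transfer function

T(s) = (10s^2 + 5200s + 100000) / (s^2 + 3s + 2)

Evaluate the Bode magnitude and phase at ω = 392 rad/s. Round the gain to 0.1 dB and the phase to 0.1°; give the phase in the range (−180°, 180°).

Substitute s = j392:
Numerator: 10(j392)^2 + 5200(j392) + 100000 = -1436640 + j2038400
Denominator: (j392)^2 + 3(j392) + 2 = -153662 + j1176
|N| = √(1436640² + 2038400²) ≈ 2.4938e+06, ∠N ≈ 125.18°
|D| = √(153662² + 1176²) ≈ 1.5367e+05, ∠D ≈ 179.56°
|T| = 2.4938e+06 / 1.5367e+05 ≈ 16.228
Gain = 20 log₁₀(16.228) ≈ 24.21 dB
∠T = 125.18° − 179.56° = -54.38°

24.2 dB, -54.4°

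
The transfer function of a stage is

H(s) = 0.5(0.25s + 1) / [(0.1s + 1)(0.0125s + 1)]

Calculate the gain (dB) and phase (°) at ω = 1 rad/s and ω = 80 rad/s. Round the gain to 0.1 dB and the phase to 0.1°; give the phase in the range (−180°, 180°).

ω = 1: -5.8 dB, 7.6°; ω = 80: -1.1 dB, -40.7°

At ω = 1 rad/s:
zero (1 + j1·0.25) = 1 + j0.25 → |·| ≈ 1.0308, ∠ ≈ 14.04°
pole (1 + j1·0.1) = 1 + j0.1 → |·| ≈ 1.005, ∠ ≈ 5.71°
pole (1 + j1·0.0125) = 1 + j0.0125 → |·| ≈ 1.0001, ∠ ≈ 0.72°
|H| = 0.5 · 1.0308 / (1.005 · 1.0001) ≈ 0.51278
Gain = 20 log₁₀(0.51278) ≈ -5.80 dB
∠H = (14.04°) − (5.71° + 0.72°) = 7.61°

At ω = 80 rad/s:
zero (1 + j80·0.25) = 1 + j20 → |·| ≈ 20.025, ∠ ≈ 87.14°
pole (1 + j80·0.1) = 1 + j8 → |·| ≈ 8.0623, ∠ ≈ 82.87°
pole (1 + j80·0.0125) = 1 + j1 → |·| ≈ 1.4142, ∠ ≈ 45.00°
|H| = 0.5 · 20.025 / (8.0623 · 1.4142) ≈ 0.87816
Gain = 20 log₁₀(0.87816) ≈ -1.13 dB
∠H = (87.14°) − (82.87° + 45.00°) = -40.73°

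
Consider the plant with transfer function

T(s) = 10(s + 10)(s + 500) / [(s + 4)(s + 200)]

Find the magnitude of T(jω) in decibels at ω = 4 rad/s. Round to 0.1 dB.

33.6 dB

At s = jω = j4:
zero (s+10): 10 + j4 → |·| = √(10²+4²) = √116 ≈ 10.77, ∠ = arctan(4/10) ≈ 21.80°
zero (s+500): 500 + j4 → |·| = √(500²+4²) = √250016 ≈ 500.02, ∠ = arctan(4/500) ≈ 0.46°
pole (s+4): 4 + j4 → |·| = √(4²+4²) = √32 ≈ 5.6569, ∠ = arctan(4/4) ≈ 45.00°
pole (s+200): 200 + j4 → |·| = √(200²+4²) = √40016 ≈ 200.04, ∠ = arctan(4/200) ≈ 1.15°
|T| = 10 · 5385.2 / 1131.6 ≈ 47.589
Gain = 20 log₁₀(47.589) ≈ 33.55 dB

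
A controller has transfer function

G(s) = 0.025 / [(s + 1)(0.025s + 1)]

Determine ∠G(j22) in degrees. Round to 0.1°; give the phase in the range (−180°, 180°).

-116.2°

At ω = 22 rad/s:
pole (1 + j22·1) = 1 + j22 → |·| ≈ 22.023, ∠ ≈ 87.40°
pole (1 + j22·0.025) = 1 + j0.55 → |·| ≈ 1.1413, ∠ ≈ 28.81°
∠G = (0°) − (87.40° + 28.81°) = -116.21°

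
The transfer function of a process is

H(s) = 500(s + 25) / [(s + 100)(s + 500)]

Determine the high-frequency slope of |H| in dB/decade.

Each pole contributes −20 dB/decade at high frequency; each zero contributes +20 dB/decade.
Net: 1 zero(s) − 2 pole(s) → -20 dB/decade.

-20 dB/decade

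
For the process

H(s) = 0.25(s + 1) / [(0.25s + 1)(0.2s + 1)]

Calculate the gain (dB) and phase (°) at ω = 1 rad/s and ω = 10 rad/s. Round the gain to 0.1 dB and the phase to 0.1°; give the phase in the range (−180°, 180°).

At ω = 1 rad/s:
zero (1 + j1·1) = 1 + j1 → |·| ≈ 1.4142, ∠ ≈ 45.00°
pole (1 + j1·0.25) = 1 + j0.25 → |·| ≈ 1.0308, ∠ ≈ 14.04°
pole (1 + j1·0.2) = 1 + j0.2 → |·| ≈ 1.0198, ∠ ≈ 11.31°
|H| = 0.25 · 1.4142 / (1.0308 · 1.0198) ≈ 0.33633
Gain = 20 log₁₀(0.33633) ≈ -9.46 dB
∠H = (45.00°) − (14.04° + 11.31°) = 19.65°

At ω = 10 rad/s:
zero (1 + j10·1) = 1 + j10 → |·| ≈ 10.05, ∠ ≈ 84.29°
pole (1 + j10·0.25) = 1 + j2.5 → |·| ≈ 2.6926, ∠ ≈ 68.20°
pole (1 + j10·0.2) = 1 + j2 → |·| ≈ 2.2361, ∠ ≈ 63.43°
|H| = 0.25 · 10.05 / (2.6926 · 2.2361) ≈ 0.41729
Gain = 20 log₁₀(0.41729) ≈ -7.59 dB
∠H = (84.29°) − (68.20° + 63.43°) = -47.34°

ω = 1: -9.5 dB, 19.7°; ω = 10: -7.6 dB, -47.3°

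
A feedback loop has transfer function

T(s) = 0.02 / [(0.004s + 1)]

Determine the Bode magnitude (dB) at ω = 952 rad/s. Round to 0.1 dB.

At ω = 952 rad/s:
pole (1 + j952·0.004) = 1 + j3.808 → |·| ≈ 3.9371, ∠ ≈ 75.29°
|T| = 0.02 · 1 / (3.9371) ≈ 0.0050799
Gain = 20 log₁₀(0.0050799) ≈ -45.88 dB

-45.9 dB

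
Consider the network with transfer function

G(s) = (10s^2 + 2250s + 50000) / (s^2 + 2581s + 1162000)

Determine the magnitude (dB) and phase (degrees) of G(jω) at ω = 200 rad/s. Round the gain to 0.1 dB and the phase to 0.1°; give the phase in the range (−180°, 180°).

-6.7 dB, 103.2°

Substitute s = j200:
Numerator: 10(j200)^2 + 2250(j200) + 50000 = -350000 + j450000
Denominator: (j200)^2 + 2581(j200) + 1162000 = 1122000 + j516200
|N| = √(350000² + 450000²) ≈ 5.7009e+05, ∠N ≈ 127.87°
|D| = √(1122000² + 516200²) ≈ 1.235e+06, ∠D ≈ 24.71°
|G| = 5.7009e+05 / 1.235e+06 ≈ 0.46161
Gain = 20 log₁₀(0.46161) ≈ -6.71 dB
∠G = 127.87° − 24.71° = 103.16°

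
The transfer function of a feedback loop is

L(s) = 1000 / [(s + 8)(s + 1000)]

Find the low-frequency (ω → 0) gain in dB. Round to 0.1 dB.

L(0) = 1000 / (8·1000) = 0.125
20 log₁₀(0.125) ≈ -18.06 dB

-18.1 dB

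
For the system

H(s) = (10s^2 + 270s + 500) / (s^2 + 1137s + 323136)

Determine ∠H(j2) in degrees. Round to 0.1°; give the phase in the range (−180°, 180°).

Substitute s = j2:
Numerator: 10(j2)^2 + 270(j2) + 500 = 460 + j540
Denominator: (j2)^2 + 1137(j2) + 323136 = 323132 + j2274
|N| = √(460² + 540²) ≈ 709.37, ∠N ≈ 49.57°
|D| = √(323132² + 2274²) ≈ 3.2314e+05, ∠D ≈ 0.40°
∠H = 49.57° − 0.40° = 49.17°

49.2°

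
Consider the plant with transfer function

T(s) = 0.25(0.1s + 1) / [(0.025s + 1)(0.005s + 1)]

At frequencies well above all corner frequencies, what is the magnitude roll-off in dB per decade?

Each pole contributes −20 dB/decade at high frequency; each zero contributes +20 dB/decade.
Net: 1 zero(s) − 2 pole(s) → -20 dB/decade.

-20 dB/decade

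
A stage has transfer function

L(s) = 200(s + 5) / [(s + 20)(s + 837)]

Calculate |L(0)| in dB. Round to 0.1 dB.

-24.5 dB

L(0) = 200·5 / (20·837) ≈ 0.059737
20 log₁₀(0.059737) ≈ -24.48 dB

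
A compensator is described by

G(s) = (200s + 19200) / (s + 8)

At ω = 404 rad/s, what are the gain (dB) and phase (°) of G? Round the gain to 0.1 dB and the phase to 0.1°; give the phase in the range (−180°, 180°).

Substitute s = j404:
Numerator: 200(j404) + 19200 = 19200 + j80800
Denominator: (j404) + 8 = 8 + j404
|N| = √(19200² + 80800²) ≈ 83050, ∠N ≈ 76.63°
|D| = √(8² + 404²) ≈ 404.08, ∠D ≈ 88.87°
|G| = 83050 / 404.08 ≈ 205.53
Gain = 20 log₁₀(205.53) ≈ 46.26 dB
∠G = 76.63° − 88.87° = -12.24°

46.3 dB, -12.2°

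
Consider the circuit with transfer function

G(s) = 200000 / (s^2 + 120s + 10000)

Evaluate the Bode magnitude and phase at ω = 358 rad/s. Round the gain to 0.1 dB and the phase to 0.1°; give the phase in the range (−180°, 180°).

4.0 dB, -160.0°

At s = jω = j358:
quadratic: (j358)² + 120·j358 + 10000 = -118164 + j42960 → |·| ≈ 1.2573e+05, ∠ ≈ 160.02°
|G| = 200000 / 1.2573e+05 ≈ 1.5907
Gain = 20 log₁₀(1.5907) ≈ 4.03 dB
∠G = 0.00° − 160.02° = -160.02°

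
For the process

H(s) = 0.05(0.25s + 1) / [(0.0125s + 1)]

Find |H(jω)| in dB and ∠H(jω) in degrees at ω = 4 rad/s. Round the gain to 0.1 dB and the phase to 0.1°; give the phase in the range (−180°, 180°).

-23.0 dB, 42.1°

At ω = 4 rad/s:
zero (1 + j4·0.25) = 1 + j1 → |·| ≈ 1.4142, ∠ ≈ 45.00°
pole (1 + j4·0.0125) = 1 + j0.05 → |·| ≈ 1.0012, ∠ ≈ 2.86°
|H| = 0.05 · 1.4142 / (1.0012) ≈ 0.070625
Gain = 20 log₁₀(0.070625) ≈ -23.02 dB
∠H = (45.00°) − (2.86°) = 42.14°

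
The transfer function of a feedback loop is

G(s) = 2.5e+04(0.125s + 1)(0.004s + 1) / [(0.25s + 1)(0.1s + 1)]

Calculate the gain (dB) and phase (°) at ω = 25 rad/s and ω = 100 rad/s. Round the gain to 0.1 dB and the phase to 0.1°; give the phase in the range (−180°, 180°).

ω = 25: 73.7 dB, -71.1°; ω = 100: 62.6 dB, -64.8°

At ω = 25 rad/s:
zero (1 + j25·0.125) = 1 + j3.125 → |·| ≈ 3.2811, ∠ ≈ 72.26°
zero (1 + j25·0.004) = 1 + j0.1 → |·| ≈ 1.005, ∠ ≈ 5.71°
pole (1 + j25·0.25) = 1 + j6.25 → |·| ≈ 6.3295, ∠ ≈ 80.91°
pole (1 + j25·0.1) = 1 + j2.5 → |·| ≈ 2.6926, ∠ ≈ 68.20°
|G| = 2.5e+04 · 3.2811 · 1.005 / (6.3295 · 2.6926) ≈ 4837.1
Gain = 20 log₁₀(4837.1) ≈ 73.69 dB
∠G = (72.26° + 5.71°) − (80.91° + 68.20°) = -71.14°

At ω = 100 rad/s:
zero (1 + j100·0.125) = 1 + j12.5 → |·| ≈ 12.54, ∠ ≈ 85.43°
zero (1 + j100·0.004) = 1 + j0.4 → |·| ≈ 1.077, ∠ ≈ 21.80°
pole (1 + j100·0.25) = 1 + j25 → |·| ≈ 25.02, ∠ ≈ 87.71°
pole (1 + j100·0.1) = 1 + j10 → |·| ≈ 10.05, ∠ ≈ 84.29°
|G| = 2.5e+04 · 12.54 · 1.077 / (25.02 · 10.05) ≈ 1342.8
Gain = 20 log₁₀(1342.8) ≈ 62.56 dB
∠G = (85.43° + 21.80°) − (87.71° + 84.29°) = -64.77°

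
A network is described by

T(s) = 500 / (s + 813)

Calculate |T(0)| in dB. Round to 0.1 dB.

-4.2 dB

T(0) = 500 / (813) ≈ 0.61501
20 log₁₀(0.61501) ≈ -4.22 dB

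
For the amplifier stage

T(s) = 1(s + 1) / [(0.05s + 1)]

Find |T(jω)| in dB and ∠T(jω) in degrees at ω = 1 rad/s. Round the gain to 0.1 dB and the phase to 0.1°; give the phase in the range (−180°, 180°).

3.0 dB, 42.1°

At ω = 1 rad/s:
zero (1 + j1·1) = 1 + j1 → |·| ≈ 1.4142, ∠ ≈ 45.00°
pole (1 + j1·0.05) = 1 + j0.05 → |·| ≈ 1.0012, ∠ ≈ 2.86°
|T| = 1 · 1.4142 / (1.0012) ≈ 1.4125
Gain = 20 log₁₀(1.4125) ≈ 3.00 dB
∠T = (45.00°) − (2.86°) = 42.14°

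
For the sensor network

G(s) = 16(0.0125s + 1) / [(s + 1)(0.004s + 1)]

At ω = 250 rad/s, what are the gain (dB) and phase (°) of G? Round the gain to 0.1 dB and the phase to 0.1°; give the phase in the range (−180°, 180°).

At ω = 250 rad/s:
zero (1 + j250·0.0125) = 1 + j3.125 → |·| ≈ 3.2811, ∠ ≈ 72.26°
pole (1 + j250·1) = 1 + j250 → |·| ≈ 250, ∠ ≈ 89.77°
pole (1 + j250·0.004) = 1 + j1 → |·| ≈ 1.4142, ∠ ≈ 45.00°
|G| = 16 · 3.2811 / (250 · 1.4142) ≈ 0.14849
Gain = 20 log₁₀(0.14849) ≈ -16.57 dB
∠G = (72.26°) − (89.77° + 45.00°) = -62.51°

-16.6 dB, -62.5°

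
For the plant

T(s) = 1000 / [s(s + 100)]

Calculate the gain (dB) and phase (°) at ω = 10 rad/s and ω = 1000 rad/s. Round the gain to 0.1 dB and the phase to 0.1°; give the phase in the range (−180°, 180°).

ω = 10: -0.0 dB, -95.7°; ω = 1000: -60.0 dB, -174.3°

At s = jω = j10:
pole (s+100): 100 + j10 → |·| = √(100²+10²) = √10100 ≈ 100.5, ∠ = arctan(10/100) ≈ 5.71°
pole at origin: |s| = 10, ∠ = 90.00° (in denominator)
|T| = 1000 / 1005 ≈ 0.99502
Gain = 20 log₁₀(0.99502) ≈ -0.04 dB
∠T = 0.00° − 95.71° = -95.71°

At s = jω = j1000:
pole (s+100): 100 + j1000 → |·| = √(100²+1000²) = √1010000 ≈ 1005, ∠ = arctan(1000/100) ≈ 84.29°
pole at origin: |s| = 1000, ∠ = 90.00° (in denominator)
|T| = 1000 / 1.005e+06 ≈ 0.00099502
Gain = 20 log₁₀(0.00099502) ≈ -60.04 dB
∠T = 0.00° − 174.29° = -174.29°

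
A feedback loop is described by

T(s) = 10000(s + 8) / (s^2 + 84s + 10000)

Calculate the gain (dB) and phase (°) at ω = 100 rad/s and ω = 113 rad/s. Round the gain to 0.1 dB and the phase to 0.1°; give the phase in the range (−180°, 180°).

ω = 100: 41.5 dB, -4.6°; ω = 113: 41.2 dB, -20.3°

At s = jω = j100:
zero (s+8): 8 + j100 → |·| = √(8²+100²) = √10064 ≈ 100.32, ∠ = arctan(100/8) ≈ 85.43°
quadratic: (j100)² + 84·j100 + 10000 = 0 + j8400 → |·| ≈ 8400, ∠ ≈ 90.00°
|T| = 10000 · 100.32 / 8400 ≈ 119.43
Gain = 20 log₁₀(119.43) ≈ 41.54 dB
∠T = 85.43° − 90.00° = -4.57°

At s = jω = j113:
zero (s+8): 8 + j113 → |·| = √(8²+113²) = √12833 ≈ 113.28, ∠ = arctan(113/8) ≈ 85.95°
quadratic: (j113)² + 84·j113 + 10000 = -2769 + j9492 → |·| ≈ 9887.6, ∠ ≈ 106.26°
|T| = 10000 · 113.28 / 9887.6 ≈ 114.57
Gain = 20 log₁₀(114.57) ≈ 41.18 dB
∠T = 85.95° − 106.26° = -20.31°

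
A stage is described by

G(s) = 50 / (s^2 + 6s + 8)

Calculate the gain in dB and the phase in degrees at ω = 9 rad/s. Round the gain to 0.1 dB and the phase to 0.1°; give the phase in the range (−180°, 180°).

-5.2 dB, -143.5°

Substitute s = j9:
Numerator: 50 = 50 + j0
Denominator: (j9)^2 + 6(j9) + 8 = -73 + j54
|N| = √(50² + 0²) ≈ 50, ∠N ≈ 0.00°
|D| = √(73² + 54²) ≈ 90.802, ∠D ≈ 143.51°
|G| = 50 / 90.802 ≈ 0.55065
Gain = 20 log₁₀(0.55065) ≈ -5.18 dB
∠G = 0.00° − 143.51° = -143.51°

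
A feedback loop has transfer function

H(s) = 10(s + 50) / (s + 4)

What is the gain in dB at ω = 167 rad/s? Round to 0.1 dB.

At s = jω = j167:
zero (s+50): 50 + j167 → |·| = √(50²+167²) = √30389 ≈ 174.32, ∠ = arctan(167/50) ≈ 73.33°
pole (s+4): 4 + j167 → |·| = √(4²+167²) = √27905 ≈ 167.05, ∠ = arctan(167/4) ≈ 88.63°
|H| = 10 · 174.32 / 167.05 ≈ 10.435
Gain = 20 log₁₀(10.435) ≈ 20.37 dB

20.4 dB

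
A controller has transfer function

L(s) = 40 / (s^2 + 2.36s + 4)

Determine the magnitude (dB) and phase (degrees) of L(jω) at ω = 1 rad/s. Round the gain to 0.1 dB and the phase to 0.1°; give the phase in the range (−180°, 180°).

20.4 dB, -38.2°

At s = jω = j1:
quadratic: (j1)² + 2.36·j1 + 4 = 3 + j2.36 → |·| ≈ 3.817, ∠ ≈ 38.19°
|L| = 40 / 3.817 ≈ 10.479
Gain = 20 log₁₀(10.479) ≈ 20.41 dB
∠L = 0.00° − 38.19° = -38.19°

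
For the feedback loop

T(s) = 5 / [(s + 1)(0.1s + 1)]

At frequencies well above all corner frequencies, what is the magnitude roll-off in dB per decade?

-40 dB/decade

Each pole contributes −20 dB/decade at high frequency; each zero contributes +20 dB/decade.
Net: 0 zero(s) − 2 pole(s) → -40 dB/decade.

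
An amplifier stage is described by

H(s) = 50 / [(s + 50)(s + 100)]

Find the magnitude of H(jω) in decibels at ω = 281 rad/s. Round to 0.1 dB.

-64.6 dB

At s = jω = j281:
pole (s+50): 50 + j281 → |·| = √(50²+281²) = √81461 ≈ 285.41, ∠ = arctan(281/50) ≈ 79.91°
pole (s+100): 100 + j281 → |·| = √(100²+281²) = √88961 ≈ 298.26, ∠ = arctan(281/100) ≈ 70.41°
|H| = 50 / 85126 ≈ 0.00058736
Gain = 20 log₁₀(0.00058736) ≈ -64.62 dB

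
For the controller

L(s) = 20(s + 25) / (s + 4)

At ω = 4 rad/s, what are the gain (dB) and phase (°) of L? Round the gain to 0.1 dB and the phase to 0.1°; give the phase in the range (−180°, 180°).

At s = jω = j4:
zero (s+25): 25 + j4 → |·| = √(25²+4²) = √641 ≈ 25.318, ∠ = arctan(4/25) ≈ 9.09°
pole (s+4): 4 + j4 → |·| = √(4²+4²) = √32 ≈ 5.6569, ∠ = arctan(4/4) ≈ 45.00°
|L| = 20 · 25.318 / 5.6569 ≈ 89.512
Gain = 20 log₁₀(89.512) ≈ 39.04 dB
∠L = 9.09° − 45.00° = -35.91°

39.0 dB, -35.9°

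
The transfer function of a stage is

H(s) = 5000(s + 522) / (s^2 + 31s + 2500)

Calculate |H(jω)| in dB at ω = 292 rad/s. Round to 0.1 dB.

31.1 dB

At s = jω = j292:
zero (s+522): 522 + j292 → |·| = √(522²+292²) = √357748 ≈ 598.12, ∠ = arctan(292/522) ≈ 29.22°
quadratic: (j292)² + 31·j292 + 2500 = -82764 + j9052 → |·| ≈ 83258, ∠ ≈ 173.76°
|H| = 5000 · 598.12 / 83258 ≈ 35.92
Gain = 20 log₁₀(35.92) ≈ 31.11 dB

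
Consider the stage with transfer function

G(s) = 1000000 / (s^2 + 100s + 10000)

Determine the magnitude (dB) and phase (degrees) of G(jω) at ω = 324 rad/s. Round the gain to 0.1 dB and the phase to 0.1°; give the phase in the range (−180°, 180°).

At s = jω = j324:
quadratic: (j324)² + 100·j324 + 10000 = -94976 + j32400 → |·| ≈ 1.0035e+05, ∠ ≈ 161.16°
|G| = 1000000 / 1.0035e+05 ≈ 9.9651
Gain = 20 log₁₀(9.9651) ≈ 19.97 dB
∠G = 0.00° − 161.16° = -161.16°

20.0 dB, -161.2°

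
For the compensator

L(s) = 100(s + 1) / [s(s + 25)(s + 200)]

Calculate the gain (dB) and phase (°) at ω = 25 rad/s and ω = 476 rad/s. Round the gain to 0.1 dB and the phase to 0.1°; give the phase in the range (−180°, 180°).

ω = 25: -37.1 dB, -54.4°; ω = 476: -67.8 dB, -154.3°

At s = jω = j25:
zero (s+1): 1 + j25 → |·| = √(1²+25²) = √626 ≈ 25.02, ∠ = arctan(25/1) ≈ 87.71°
pole (s+25): 25 + j25 → |·| = √(25²+25²) = √1250 ≈ 35.355, ∠ = arctan(25/25) ≈ 45.00°
pole (s+200): 200 + j25 → |·| = √(200²+25²) = √40625 ≈ 201.56, ∠ = arctan(25/200) ≈ 7.13°
pole at origin: |s| = 25, ∠ = 90.00° (in denominator)
|L| = 100 · 25.02 / 1.7815e+05 ≈ 0.014044
Gain = 20 log₁₀(0.014044) ≈ -37.05 dB
∠L = 87.71° − 142.13° = -54.42°

At s = jω = j476:
zero (s+1): 1 + j476 → |·| = √(1²+476²) = √226577 ≈ 476, ∠ = arctan(476/1) ≈ 89.88°
pole (s+25): 25 + j476 → |·| = √(25²+476²) = √227201 ≈ 476.66, ∠ = arctan(476/25) ≈ 86.99°
pole (s+200): 200 + j476 → |·| = √(200²+476²) = √266576 ≈ 516.31, ∠ = arctan(476/200) ≈ 67.21°
pole at origin: |s| = 476, ∠ = 90.00° (in denominator)
|L| = 100 · 476 / 1.1715e+08 ≈ 0.00040632
Gain = 20 log₁₀(0.00040632) ≈ -67.82 dB
∠L = 89.88° − 244.20° = -154.32°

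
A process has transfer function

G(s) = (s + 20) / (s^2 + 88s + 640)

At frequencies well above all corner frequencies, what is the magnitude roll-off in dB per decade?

Each pole contributes −20 dB/decade at high frequency; each zero contributes +20 dB/decade.
Net: 1 zero(s) − 2 pole(s) → -20 dB/decade.

-20 dB/decade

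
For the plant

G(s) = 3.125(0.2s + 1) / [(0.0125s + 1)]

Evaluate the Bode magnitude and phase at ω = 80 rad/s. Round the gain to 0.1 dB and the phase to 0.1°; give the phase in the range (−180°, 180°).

31.0 dB, 41.4°

At ω = 80 rad/s:
zero (1 + j80·0.2) = 1 + j16 → |·| ≈ 16.031, ∠ ≈ 86.42°
pole (1 + j80·0.0125) = 1 + j1 → |·| ≈ 1.4142, ∠ ≈ 45.00°
|G| = 3.125 · 16.031 / (1.4142) ≈ 35.424
Gain = 20 log₁₀(35.424) ≈ 30.99 dB
∠G = (86.42°) − (45.00°) = 41.42°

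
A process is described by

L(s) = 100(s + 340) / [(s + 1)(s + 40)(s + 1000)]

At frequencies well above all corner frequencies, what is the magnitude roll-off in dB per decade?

Each pole contributes −20 dB/decade at high frequency; each zero contributes +20 dB/decade.
Net: 1 zero(s) − 3 pole(s) → -40 dB/decade.

-40 dB/decade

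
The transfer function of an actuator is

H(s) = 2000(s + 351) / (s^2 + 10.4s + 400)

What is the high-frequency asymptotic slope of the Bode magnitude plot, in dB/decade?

Each pole contributes −20 dB/decade at high frequency; each zero contributes +20 dB/decade.
Net: 1 zero(s) − 2 pole(s) → -20 dB/decade.

-20 dB/decade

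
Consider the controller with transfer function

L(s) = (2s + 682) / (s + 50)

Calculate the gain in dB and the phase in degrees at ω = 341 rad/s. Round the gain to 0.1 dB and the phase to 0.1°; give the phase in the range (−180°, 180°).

8.9 dB, -36.7°

Substitute s = j341:
Numerator: 2(j341) + 682 = 682 + j682
Denominator: (j341) + 50 = 50 + j341
|N| = √(682² + 682²) ≈ 964.49, ∠N ≈ 45.00°
|D| = √(50² + 341²) ≈ 344.65, ∠D ≈ 81.66°
|L| = 964.49 / 344.65 ≈ 2.7985
Gain = 20 log₁₀(2.7985) ≈ 8.94 dB
∠L = 45.00° − 81.66° = -36.66°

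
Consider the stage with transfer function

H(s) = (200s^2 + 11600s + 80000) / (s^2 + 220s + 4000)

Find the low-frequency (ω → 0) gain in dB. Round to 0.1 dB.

H(0) = 80000 / 4000 = 20
20 log₁₀(20) ≈ 26.02 dB

26.0 dB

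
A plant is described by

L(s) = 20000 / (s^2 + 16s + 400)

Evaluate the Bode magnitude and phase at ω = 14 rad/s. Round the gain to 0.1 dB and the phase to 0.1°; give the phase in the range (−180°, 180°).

At s = jω = j14:
quadratic: (j14)² + 16·j14 + 400 = 204 + j224 → |·| ≈ 302.97, ∠ ≈ 47.68°
|L| = 20000 / 302.97 ≈ 66.013
Gain = 20 log₁₀(66.013) ≈ 36.39 dB
∠L = 0.00° − 47.68° = -47.68°

36.4 dB, -47.7°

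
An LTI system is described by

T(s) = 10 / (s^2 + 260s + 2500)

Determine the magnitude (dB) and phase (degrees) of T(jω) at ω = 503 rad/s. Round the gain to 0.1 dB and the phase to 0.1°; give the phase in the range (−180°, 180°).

Substitute s = j503:
Numerator: 10 = 10 + j0
Denominator: (j503)^2 + 260(j503) + 2500 = -250509 + j130780
|N| = √(10² + 0²) ≈ 10, ∠N ≈ 0.00°
|D| = √(250509² + 130780²) ≈ 2.8259e+05, ∠D ≈ 152.43°
|T| = 10 / 2.8259e+05 ≈ 3.5387e-05
Gain = 20 log₁₀(3.5387e-05) ≈ -89.02 dB
∠T = 0.00° − 152.43° = -152.43°

-89.0 dB, -152.4°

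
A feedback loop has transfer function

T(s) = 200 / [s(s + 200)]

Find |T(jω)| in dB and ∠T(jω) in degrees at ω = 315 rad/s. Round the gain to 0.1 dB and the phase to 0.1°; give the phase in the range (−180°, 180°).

-55.4 dB, -147.6°

At s = jω = j315:
pole (s+200): 200 + j315 → |·| = √(200²+315²) = √139225 ≈ 373.13, ∠ = arctan(315/200) ≈ 57.59°
pole at origin: |s| = 315, ∠ = 90.00° (in denominator)
|T| = 200 / 1.1754e+05 ≈ 0.0017015
Gain = 20 log₁₀(0.0017015) ≈ -55.38 dB
∠T = 0.00° − 147.59° = -147.59°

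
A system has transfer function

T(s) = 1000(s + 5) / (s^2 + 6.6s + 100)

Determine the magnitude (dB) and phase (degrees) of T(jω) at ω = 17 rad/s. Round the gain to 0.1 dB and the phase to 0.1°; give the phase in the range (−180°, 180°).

38.1 dB, -75.7°

At s = jω = j17:
zero (s+5): 5 + j17 → |·| = √(5²+17²) = √314 ≈ 17.72, ∠ = arctan(17/5) ≈ 73.61°
quadratic: (j17)² + 6.6·j17 + 100 = -189 + j112.2 → |·| ≈ 219.79, ∠ ≈ 149.30°
|T| = 1000 · 17.72 / 219.79 ≈ 80.622
Gain = 20 log₁₀(80.622) ≈ 38.13 dB
∠T = 73.61° − 149.30° = -75.69°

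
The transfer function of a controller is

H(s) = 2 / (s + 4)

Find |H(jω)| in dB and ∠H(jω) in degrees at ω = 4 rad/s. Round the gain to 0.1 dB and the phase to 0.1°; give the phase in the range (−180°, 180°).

-9.0 dB, -45.0°

At s = jω = j4:
pole (s+4): 4 + j4 → |·| = √(4²+4²) = √32 ≈ 5.6569, ∠ = arctan(4/4) ≈ 45.00°
|H| = 2 / 5.6569 ≈ 0.35355
Gain = 20 log₁₀(0.35355) ≈ -9.03 dB
∠H = 0.00° − 45.00° = -45.00°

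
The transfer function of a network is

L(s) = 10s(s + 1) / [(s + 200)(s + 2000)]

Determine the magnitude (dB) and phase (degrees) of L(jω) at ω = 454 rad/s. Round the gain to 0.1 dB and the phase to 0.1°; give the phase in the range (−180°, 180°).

At s = jω = j454:
zero (s+1): 1 + j454 → |·| = √(1²+454²) = √206117 ≈ 454, ∠ = arctan(454/1) ≈ 89.87°
zero at origin: s = j454 → |·| = 454, ∠ = 90.00°
pole (s+200): 200 + j454 → |·| = √(200²+454²) = √246116 ≈ 496.1, ∠ = arctan(454/200) ≈ 66.23°
pole (s+2000): 2000 + j454 → |·| = √(2000²+454²) = √4206116 ≈ 2050.9, ∠ = arctan(454/2000) ≈ 12.79°
|L| = 10 · 2.0612e+05 / 1.0175e+06 ≈ 2.0257
Gain = 20 log₁₀(2.0257) ≈ 6.13 dB
∠L = 179.87° − 79.02° = 100.85°

6.1 dB, 100.9°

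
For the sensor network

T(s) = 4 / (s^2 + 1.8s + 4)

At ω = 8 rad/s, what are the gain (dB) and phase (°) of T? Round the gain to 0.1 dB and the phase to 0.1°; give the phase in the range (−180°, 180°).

At s = jω = j8:
quadratic: (j8)² + 1.8·j8 + 4 = -60 + j14.4 → |·| ≈ 61.704, ∠ ≈ 166.50°
|T| = 4 / 61.704 ≈ 0.064826
Gain = 20 log₁₀(0.064826) ≈ -23.77 dB
∠T = 0.00° − 166.50° = -166.50°

-23.8 dB, -166.5°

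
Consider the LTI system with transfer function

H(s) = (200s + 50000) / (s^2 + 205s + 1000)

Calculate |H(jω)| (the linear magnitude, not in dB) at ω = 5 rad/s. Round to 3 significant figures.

Substitute s = j5:
Numerator: 200(j5) + 50000 = 50000 + j1000
Denominator: (j5)^2 + 205(j5) + 1000 = 975 + j1025
|N| = √(50000² + 1000²) ≈ 50010, ∠N ≈ 1.15°
|D| = √(975² + 1025²) ≈ 1414.7, ∠D ≈ 46.43°
|H| = 50010 / 1414.7 ≈ 35.35

35.4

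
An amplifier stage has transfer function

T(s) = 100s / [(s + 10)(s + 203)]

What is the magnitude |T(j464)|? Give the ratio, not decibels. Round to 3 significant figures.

0.197

At s = jω = j464:
zero at origin: s = j464 → |·| = 464, ∠ = 90.00°
pole (s+10): 10 + j464 → |·| = √(10²+464²) = √215396 ≈ 464.11, ∠ = arctan(464/10) ≈ 88.77°
pole (s+203): 203 + j464 → |·| = √(203²+464²) = √256505 ≈ 506.46, ∠ = arctan(464/203) ≈ 66.37°
|T| = 100 · 464 / 2.3505e+05 ≈ 0.1974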